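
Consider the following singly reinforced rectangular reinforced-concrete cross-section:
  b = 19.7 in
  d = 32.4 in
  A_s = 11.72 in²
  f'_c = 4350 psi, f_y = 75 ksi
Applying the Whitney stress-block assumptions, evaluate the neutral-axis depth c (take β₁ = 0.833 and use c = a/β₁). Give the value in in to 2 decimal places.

c ≈ 14.49 in

T = A_s f_y = 11.72 × 75 = 879 kips.
a = T/(0.85 f'_c b) = 879/(0.85 × 4.35 × 19.7) = 12.0674 in.
With β₁ = 0.833, c = a/β₁ = 12.0674/0.833 = 14.49 in.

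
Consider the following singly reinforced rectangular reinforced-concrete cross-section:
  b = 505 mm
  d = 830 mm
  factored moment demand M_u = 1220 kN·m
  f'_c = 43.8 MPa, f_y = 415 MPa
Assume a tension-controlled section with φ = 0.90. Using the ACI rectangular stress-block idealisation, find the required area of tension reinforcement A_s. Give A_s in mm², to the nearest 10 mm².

A_s ≈ 4170 mm²

M_n = M_u/φ = 1220/0.90 = 1355.56 kN·m.
With M_n = 0.85 f'_c a b (d − a/2), solve the quadratic for a:
a = d − √(d² − 2M_n/(0.85 f'_c b)) = 830 − √(830² − 2 × 1355.56×10⁶/(0.85 × 43.8 × 505)) = 91.96 mm.
A_s = 0.85 f'_c a b / f_y = 0.85 × 43.8 × 91.96 × 505 / 415 = 4166.2 mm².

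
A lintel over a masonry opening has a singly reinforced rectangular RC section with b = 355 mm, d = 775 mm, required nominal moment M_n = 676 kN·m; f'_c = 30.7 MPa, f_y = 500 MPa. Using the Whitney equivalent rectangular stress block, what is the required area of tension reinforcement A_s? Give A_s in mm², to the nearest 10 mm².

With M_n = 0.85 f'_c a b (d − a/2), solve the quadratic for a:
a = d − √(d² − 2M_n/(0.85 f'_c b)) = 775 − √(775² − 2 × 676×10⁶/(0.85 × 30.7 × 355)) = 100.70 mm.
A_s = 0.85 f'_c a b / f_y = 0.85 × 30.7 × 100.70 × 355 / 500 = 1865.7 mm².

A_s ≈ 1870 mm²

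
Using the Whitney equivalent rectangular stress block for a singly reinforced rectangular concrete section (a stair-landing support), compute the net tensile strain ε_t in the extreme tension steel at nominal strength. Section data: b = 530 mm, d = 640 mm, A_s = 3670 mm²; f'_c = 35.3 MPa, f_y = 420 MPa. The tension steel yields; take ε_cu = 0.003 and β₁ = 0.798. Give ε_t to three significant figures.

ε_t ≈ 0.0128

a = A_s f_y/(0.85 f'_c b) = 96.93 mm.
β₁ = 0.798, so c = a/β₁ = 96.93/0.798 = 121.47 mm.
From the linear strain diagram with ε_cu = 0.003: ε_t = 0.003 (d − c)/c = 0.003 × (640 − 121.47)/121.47 = 0.0128.
Since ε_t ≥ 0.005, the section is tension-controlled.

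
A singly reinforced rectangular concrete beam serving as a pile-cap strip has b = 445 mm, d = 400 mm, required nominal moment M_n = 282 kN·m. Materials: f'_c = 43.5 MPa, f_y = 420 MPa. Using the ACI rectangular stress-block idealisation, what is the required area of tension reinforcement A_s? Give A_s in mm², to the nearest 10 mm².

With M_n = 0.85 f'_c a b (d − a/2), solve the quadratic for a:
a = d − √(d² − 2M_n/(0.85 f'_c b)) = 400 − √(400² − 2 × 282×10⁶/(0.85 × 43.5 × 445)) = 45.43 mm.
A_s = 0.85 f'_c a b / f_y = 0.85 × 43.5 × 45.43 × 445 / 420 = 1779.8 mm².

A_s ≈ 1780 mm²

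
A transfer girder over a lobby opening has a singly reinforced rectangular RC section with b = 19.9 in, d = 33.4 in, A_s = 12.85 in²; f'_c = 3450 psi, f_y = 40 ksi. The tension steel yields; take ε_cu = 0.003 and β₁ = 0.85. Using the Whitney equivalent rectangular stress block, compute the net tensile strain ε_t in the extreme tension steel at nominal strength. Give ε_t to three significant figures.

ε_t ≈ 0.00667

a = A_s f_y/(0.85 f'_c b) = 8.808 in.
β₁ = 0.85, so c = a/β₁ = 8.808/0.85 = 10.362 in.
From the linear strain diagram with ε_cu = 0.003: ε_t = 0.003 (d − c)/c = 0.003 × (33.4 − 10.362)/10.362 = 0.00667.
Since ε_t ≥ 0.005, the section is tension-controlled.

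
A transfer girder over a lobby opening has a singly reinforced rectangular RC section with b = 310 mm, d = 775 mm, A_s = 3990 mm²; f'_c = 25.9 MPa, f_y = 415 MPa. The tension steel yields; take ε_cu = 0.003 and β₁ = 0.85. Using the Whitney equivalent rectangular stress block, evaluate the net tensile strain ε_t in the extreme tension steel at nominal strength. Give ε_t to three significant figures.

a = A_s f_y/(0.85 f'_c b) = 242.63 mm.
β₁ = 0.85, so c = a/β₁ = 242.63/0.85 = 285.45 mm.
From the linear strain diagram with ε_cu = 0.003: ε_t = 0.003 (d − c)/c = 0.003 × (775 − 285.45)/285.45 = 0.00515.
Since ε_t ≥ 0.005, the section is tension-controlled.

ε_t ≈ 0.00515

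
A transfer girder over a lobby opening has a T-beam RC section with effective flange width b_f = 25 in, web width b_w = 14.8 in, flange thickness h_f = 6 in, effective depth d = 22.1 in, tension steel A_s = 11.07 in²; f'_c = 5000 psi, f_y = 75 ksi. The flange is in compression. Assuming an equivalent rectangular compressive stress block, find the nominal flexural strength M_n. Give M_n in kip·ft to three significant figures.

Tension: T = A_s f_y = 11.07 × 75 = 830.25 kips.
Try a within the flange: a = T/(0.85 f'_c b_f) = 830.25/(0.85 × 5 × 25) = 7.814 in.
a = 7.814 > h_f = 6 in: the block extends into the web. Split into flange-overhang and web parts.
C_f = 0.85 f'_c (b_f − b_w) h_f = 0.85 × 5 × (25 − 14.8) × 6 = 260.1 kips.
Remaining web compression depth: a_w = (T − C_f)/(0.85 f'_c b_w) = (830.25 − 260.1)/(0.85 × 5 × 14.8) = 9.064 in.
M_n = C_f(d − h_f/2) + (T − C_f)(d − a_w/2) = 260.1 × (22.1 − 3) + 570.15 × (22.1 − 4.532) = 4967.9 + 10016.4 = 14984.3 kip·in.
M_n = 14984.3/12 = 1248.69 kip·ft.

M_n ≈ 1250 kip·ft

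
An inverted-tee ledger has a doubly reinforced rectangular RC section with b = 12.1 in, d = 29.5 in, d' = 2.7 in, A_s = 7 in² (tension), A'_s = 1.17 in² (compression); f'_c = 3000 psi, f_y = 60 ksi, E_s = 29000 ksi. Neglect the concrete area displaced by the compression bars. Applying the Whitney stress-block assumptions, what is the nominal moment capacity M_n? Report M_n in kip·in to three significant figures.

M_n ≈ 10200 kip·in

Assume both steels yield.
a = (A_s − A'_s) f_y/(0.85 f'_c b) = (7 − 1.17) × 60/(0.85 × 3 × 12.1) = 11.337 in.
c = a/β₁ = 11.337/0.85 = 13.338 in; ε'_s = 0.003(c − d')/c = 0.0024 ≥ ε_y = 0.0021, so the compression steel yields.
M_n = (A_s − A'_s) f_y (d − a/2) + A'_s f_y (d − d') = 349.8 × (29.5 − 5.6685) + 70.2 × (29.5 − 2.7) = 8336.3 + 1881.4 = 10217.7 kip·in.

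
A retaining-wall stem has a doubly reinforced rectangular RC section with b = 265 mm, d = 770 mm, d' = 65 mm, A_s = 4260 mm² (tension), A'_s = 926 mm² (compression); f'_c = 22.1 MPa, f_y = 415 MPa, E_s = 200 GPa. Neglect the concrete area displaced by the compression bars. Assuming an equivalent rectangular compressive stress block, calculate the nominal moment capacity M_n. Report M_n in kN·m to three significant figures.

Assume both tension and compression steel yield.
Net tension couple steel: A_s − A'_s = 3334 mm².
a = (A_s − A'_s) f_y / (0.85 f'_c b) = 1383610/(0.85 × 22.1 × 265) = 277.94 mm.
c = a/β₁ = 277.94/0.85 = 326.99 mm; ε'_s = 0.003(c − d')/c = 0.0024 ≥ f_y/E_s = 0.0021, so compression steel does yield.
M_n = (A_s − A'_s) f_y (d − a/2) + A'_s f_y (d − d') = [1383610 × (770 − 138.97) + 384290 × (770 − 65)] × 10⁻⁶ = 873.10 + 270.92 = 1144.02 kN·m.

M_n ≈ 1140 kN·m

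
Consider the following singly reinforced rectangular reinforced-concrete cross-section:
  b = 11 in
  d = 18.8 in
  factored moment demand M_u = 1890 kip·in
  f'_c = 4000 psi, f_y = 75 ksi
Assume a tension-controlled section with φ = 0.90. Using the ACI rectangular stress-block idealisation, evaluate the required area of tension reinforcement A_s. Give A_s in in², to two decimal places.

M_n = M_u/φ = 1890/0.90 = 2100 kip·in.
From M_n = 0.85 f'_c a b (d − a/2):
a = d − √(d² − 2M_n/(0.85 f'_c b)) = 18.8 − √(18.8² − 2 × 2100/(0.85 × 4 × 11)) = 3.271 in.
A_s = 0.85 f'_c a b / f_y = 0.85 × 4 × 3.271 × 11 / 75 = 1.631 in².

A_s ≈ 1.63 in²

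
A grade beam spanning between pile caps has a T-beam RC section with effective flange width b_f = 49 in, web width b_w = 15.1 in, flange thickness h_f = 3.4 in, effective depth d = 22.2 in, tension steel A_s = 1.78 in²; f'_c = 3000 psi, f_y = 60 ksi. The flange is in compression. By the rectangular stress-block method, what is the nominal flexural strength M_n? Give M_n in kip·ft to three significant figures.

M_n ≈ 194 kip·ft

Tension: T = A_s f_y = 1.78 × 60 = 106.8 kips.
Try a within the flange: a = T/(0.85 f'_c b_f) = 106.8/(0.85 × 3 × 49) = 0.855 in.
Since a = 0.855 ≤ h_f = 3.4 in, the stress block lies entirely in the flange; analyse as a rectangular beam of width b_f.
M_n = T(d − a/2) = 106.8 × (22.2 − 0.4275) = 2325.3 kip·in.
M_n = 2325.3/12 = 193.78 kip·ft.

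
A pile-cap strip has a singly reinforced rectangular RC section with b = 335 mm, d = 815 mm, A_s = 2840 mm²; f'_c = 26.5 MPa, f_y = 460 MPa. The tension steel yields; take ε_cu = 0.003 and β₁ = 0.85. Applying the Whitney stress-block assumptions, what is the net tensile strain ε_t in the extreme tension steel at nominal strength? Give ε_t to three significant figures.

a = A_s f_y/(0.85 f'_c b) = 173.13 mm.
β₁ = 0.85, so c = a/β₁ = 173.13/0.85 = 203.68 mm.
From the linear strain diagram with ε_cu = 0.003: ε_t = 0.003 (d − c)/c = 0.003 × (815 − 203.68)/203.68 = 0.00900.
Since ε_t ≥ 0.005, the section is tension-controlled.

ε_t ≈ 0.00900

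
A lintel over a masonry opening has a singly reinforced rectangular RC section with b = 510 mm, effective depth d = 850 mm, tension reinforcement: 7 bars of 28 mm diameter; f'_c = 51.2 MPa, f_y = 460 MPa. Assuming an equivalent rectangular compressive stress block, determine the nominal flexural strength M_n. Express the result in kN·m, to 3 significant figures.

A_s = 7 × 616 = 4312 mm².
T = A_s f_y = 4312 × 460 = 1983520 N = 1983.52 kN.
From C = T: a = T/(0.85 f'_c b) = 1983520/(0.85 × 51.2 × 510) = 89.37 mm.
M_n = T(d − a/2) = 1983.52 kN × (850 − 44.685) mm = 1597.36 kN·m.

M_n ≈ 1600 kN·m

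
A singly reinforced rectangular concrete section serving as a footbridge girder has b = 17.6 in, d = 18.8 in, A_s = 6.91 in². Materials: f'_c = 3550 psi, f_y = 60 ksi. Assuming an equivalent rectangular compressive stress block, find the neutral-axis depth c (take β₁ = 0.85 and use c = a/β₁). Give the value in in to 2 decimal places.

T = A_s f_y = 6.91 × 60 = 414.6 kips.
a = T/(0.85 f'_c b) = 414.6/(0.85 × 3.55 × 17.6) = 7.8067 in.
With β₁ = 0.85, c = a/β₁ = 7.8067/0.85 = 9.18 in.

c ≈ 9.18 in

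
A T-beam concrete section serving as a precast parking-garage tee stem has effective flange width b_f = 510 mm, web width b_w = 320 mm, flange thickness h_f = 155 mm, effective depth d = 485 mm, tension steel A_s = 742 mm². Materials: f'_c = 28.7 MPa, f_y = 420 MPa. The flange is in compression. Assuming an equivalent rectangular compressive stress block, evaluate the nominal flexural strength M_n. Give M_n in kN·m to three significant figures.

M_n ≈ 147 kN·m

Tension: T = A_s f_y = 742 × 420 = 311640 N.
Try a within the flange: a = T/(0.85 f'_c b_f) = 311640/(0.85 × 28.7 × 510) = 25.05 mm.
Since a = 25.05 ≤ h_f = 155 mm, the stress block lies entirely in the flange; analyse as a rectangular beam of width b_f.
M_n = T(d − a/2) = 311640 × (485 − 12.525) = 147.24 × 10⁶ N·mm.
M_n = 147.24 kN·m.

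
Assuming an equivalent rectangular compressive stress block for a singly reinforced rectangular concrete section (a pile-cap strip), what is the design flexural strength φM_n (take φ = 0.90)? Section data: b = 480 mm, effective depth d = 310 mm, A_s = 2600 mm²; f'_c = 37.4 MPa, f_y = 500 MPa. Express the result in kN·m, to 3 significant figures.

T = A_s f_y = 2600 × 500 = 1300000 N = 1300 kN.
From C = T: a = T/(0.85 f'_c b) = 1300000/(0.85 × 37.4 × 480) = 85.19 mm.
M_n = T(d − a/2) = 1300 kN × (310 − 42.595) mm = 347.63 kN·m.
φM_n = 0.90 × 347.63 = 312.87 kN·m.

φM_n ≈ 313 kN·m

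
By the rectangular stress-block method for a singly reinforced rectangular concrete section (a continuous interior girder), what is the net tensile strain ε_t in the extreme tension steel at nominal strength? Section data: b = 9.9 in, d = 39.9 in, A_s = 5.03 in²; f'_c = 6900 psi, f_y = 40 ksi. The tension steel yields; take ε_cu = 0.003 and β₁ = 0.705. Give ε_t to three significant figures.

ε_t ≈ 0.0214

a = A_s f_y/(0.85 f'_c b) = 3.465 in.
β₁ = 0.705, so c = a/β₁ = 3.465/0.705 = 4.915 in.
From the linear strain diagram with ε_cu = 0.003: ε_t = 0.003 (d − c)/c = 0.003 × (39.9 − 4.915)/4.915 = 0.0214.
Since ε_t ≥ 0.005, the section is tension-controlled.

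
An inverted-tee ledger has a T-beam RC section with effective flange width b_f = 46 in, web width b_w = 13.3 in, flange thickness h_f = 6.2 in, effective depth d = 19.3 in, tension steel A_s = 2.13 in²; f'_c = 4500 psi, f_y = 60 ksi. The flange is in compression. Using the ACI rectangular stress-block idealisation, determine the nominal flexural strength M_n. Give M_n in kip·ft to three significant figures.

M_n ≈ 202 kip·ft

Tension: T = A_s f_y = 2.13 × 60 = 127.8 kips.
Try a within the flange: a = T/(0.85 f'_c b_f) = 127.8/(0.85 × 4.5 × 46) = 0.726 in.
Since a = 0.726 ≤ h_f = 6.2 in, the stress block lies entirely in the flange; analyse as a rectangular beam of width b_f.
M_n = T(d − a/2) = 127.8 × (19.3 − 0.363) = 2420.1 kip·in.
M_n = 2420.1/12 = 201.68 kip·ft.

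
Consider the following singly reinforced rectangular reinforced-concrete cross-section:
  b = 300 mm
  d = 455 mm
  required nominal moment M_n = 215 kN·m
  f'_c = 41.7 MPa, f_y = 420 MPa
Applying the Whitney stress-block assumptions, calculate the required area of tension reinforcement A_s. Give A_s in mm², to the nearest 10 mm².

With M_n = 0.85 f'_c a b (d − a/2), solve the quadratic for a:
a = d − √(d² − 2M_n/(0.85 f'_c b)) = 455 − √(455² − 2 × 215×10⁶/(0.85 × 41.7 × 300)) = 46.85 mm.
A_s = 0.85 f'_c a b / f_y = 0.85 × 41.7 × 46.85 × 300 / 420 = 1186.1 mm².

A_s ≈ 1190 mm²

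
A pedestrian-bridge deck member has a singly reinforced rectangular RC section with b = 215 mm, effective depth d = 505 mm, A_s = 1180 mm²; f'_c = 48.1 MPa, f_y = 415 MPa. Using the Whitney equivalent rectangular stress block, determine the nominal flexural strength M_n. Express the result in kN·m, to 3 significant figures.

T = A_s f_y = 1180 × 415 = 489700 N = 489.7 kN.
From C = T: a = T/(0.85 f'_c b) = 489700/(0.85 × 48.1 × 215) = 55.71 mm.
M_n = T(d − a/2) = 489.7 kN × (505 − 27.855) mm = 233.66 kN·m.

M_n ≈ 234 kN·m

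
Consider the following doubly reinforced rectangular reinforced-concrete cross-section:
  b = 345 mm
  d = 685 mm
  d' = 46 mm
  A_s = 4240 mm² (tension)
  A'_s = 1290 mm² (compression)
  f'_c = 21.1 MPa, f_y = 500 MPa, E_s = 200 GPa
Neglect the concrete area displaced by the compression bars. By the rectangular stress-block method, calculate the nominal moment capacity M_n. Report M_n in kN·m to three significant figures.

M_n ≈ 1250 kN·m

Assume both tension and compression steel yield.
Net tension couple steel: A_s − A'_s = 2950 mm².
a = (A_s − A'_s) f_y / (0.85 f'_c b) = 1475000/(0.85 × 21.1 × 345) = 238.38 mm.
c = a/β₁ = 238.38/0.85 = 280.45 mm; ε'_s = 0.003(c − d')/c = 0.0025 ≥ f_y/E_s = 0.0025, so compression steel does yield.
M_n = (A_s − A'_s) f_y (d − a/2) + A'_s f_y (d − d') = [1475000 × (685 − 119.19) + 645000 × (685 − 46)] × 10⁻⁶ = 834.57 + 412.16 = 1246.73 kN·m.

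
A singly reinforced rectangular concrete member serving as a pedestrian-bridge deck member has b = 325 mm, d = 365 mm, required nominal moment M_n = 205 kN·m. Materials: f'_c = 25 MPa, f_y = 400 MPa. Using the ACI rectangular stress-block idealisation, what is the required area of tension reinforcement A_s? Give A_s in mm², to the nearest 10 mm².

With M_n = 0.85 f'_c a b (d − a/2), solve the quadratic for a:
a = d − √(d² − 2M_n/(0.85 f'_c b)) = 365 − √(365² − 2 × 205×10⁶/(0.85 × 25 × 325)) = 93.23 mm.
A_s = 0.85 f'_c a b / f_y = 0.85 × 25 × 93.23 × 325 / 400 = 1609.7 mm².

A_s ≈ 1610 mm²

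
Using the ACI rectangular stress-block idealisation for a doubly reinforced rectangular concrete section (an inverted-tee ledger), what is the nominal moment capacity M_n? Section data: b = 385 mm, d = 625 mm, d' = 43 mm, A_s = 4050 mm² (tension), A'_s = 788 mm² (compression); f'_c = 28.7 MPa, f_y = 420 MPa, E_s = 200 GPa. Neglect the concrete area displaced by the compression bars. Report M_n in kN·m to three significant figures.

M_n ≈ 949 kN·m

Assume both tension and compression steel yield.
Net tension couple steel: A_s − A'_s = 3262 mm².
a = (A_s − A'_s) f_y / (0.85 f'_c b) = 1370040/(0.85 × 28.7 × 385) = 145.87 mm.
c = a/β₁ = 145.87/0.845 = 172.63 mm; ε'_s = 0.003(c − d')/c = 0.0023 ≥ f_y/E_s = 0.0021, so compression steel does yield.
M_n = (A_s − A'_s) f_y (d − a/2) + A'_s f_y (d − d') = [1370040 × (625 − 72.935) + 330960 × (625 − 43)] × 10⁻⁶ = 756.35 + 192.62 = 948.97 kN·m.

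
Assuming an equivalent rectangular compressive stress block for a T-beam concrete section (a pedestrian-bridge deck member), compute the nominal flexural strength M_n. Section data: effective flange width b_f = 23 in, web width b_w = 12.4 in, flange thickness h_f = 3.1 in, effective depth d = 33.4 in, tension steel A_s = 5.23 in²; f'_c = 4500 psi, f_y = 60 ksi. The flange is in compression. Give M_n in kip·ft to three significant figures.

Tension: T = A_s f_y = 5.23 × 60 = 313.8 kips.
Try a within the flange: a = T/(0.85 f'_c b_f) = 313.8/(0.85 × 4.5 × 23) = 3.567 in.
a = 3.567 > h_f = 3.1 in: the block extends into the web. Split into flange-overhang and web parts.
C_f = 0.85 f'_c (b_f − b_w) h_f = 0.85 × 4.5 × (23 − 12.4) × 3.1 = 125.7 kips.
Remaining web compression depth: a_w = (T − C_f)/(0.85 f'_c b_w) = (313.8 − 125.7)/(0.85 × 4.5 × 12.4) = 3.966 in.
M_n = C_f(d − h_f/2) + (T − C_f)(d − a_w/2) = 125.7 × (33.4 − 1.55) + 188.1 × (33.4 − 1.983) = 4003.5 + 5909.5 = 9913.0 kip·in.
M_n = 9913.0/12 = 826.08 kip·ft.

M_n ≈ 826 kip·ft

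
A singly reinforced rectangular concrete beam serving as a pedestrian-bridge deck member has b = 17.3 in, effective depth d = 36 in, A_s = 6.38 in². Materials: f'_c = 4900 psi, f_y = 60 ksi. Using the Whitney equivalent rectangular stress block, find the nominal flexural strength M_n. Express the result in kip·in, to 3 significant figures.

M_n ≈ 12800 kip·in

T = A_s f_y = 6.38 × 60 = 382.8 kips.
a = T/(0.85 f'_c b) = 382.8/(0.85 × 4.9 × 17.3) = 5.313 in.
M_n = T(d − a/2) = 382.8 × (36 − 2.6565) = 12763.9 kip·in.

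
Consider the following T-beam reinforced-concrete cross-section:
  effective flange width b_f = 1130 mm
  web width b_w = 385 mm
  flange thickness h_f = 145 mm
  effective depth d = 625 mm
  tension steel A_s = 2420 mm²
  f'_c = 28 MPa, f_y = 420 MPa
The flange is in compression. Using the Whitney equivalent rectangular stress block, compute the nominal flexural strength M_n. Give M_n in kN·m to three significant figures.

M_n ≈ 616 kN·m

Tension: T = A_s f_y = 2420 × 420 = 1016400 N.
Try a within the flange: a = T/(0.85 f'_c b_f) = 1016400/(0.85 × 28 × 1130) = 37.79 mm.
Since a = 37.79 ≤ h_f = 145 mm, the stress block lies entirely in the flange; analyse as a rectangular beam of width b_f.
M_n = T(d − a/2) = 1016400 × (625 − 18.895) = 616.05 × 10⁶ N·mm.
M_n = 616.05 kN·m.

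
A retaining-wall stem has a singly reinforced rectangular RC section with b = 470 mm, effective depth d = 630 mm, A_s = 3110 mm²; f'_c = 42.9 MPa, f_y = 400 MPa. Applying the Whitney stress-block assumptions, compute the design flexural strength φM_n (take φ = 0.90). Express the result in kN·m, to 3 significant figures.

φM_n ≈ 665 kN·m

T = A_s f_y = 3110 × 400 = 1244000 N = 1244 kN.
From C = T: a = T/(0.85 f'_c b) = 1244000/(0.85 × 42.9 × 470) = 72.58 mm.
M_n = T(d − a/2) = 1244 kN × (630 − 36.29) mm = 738.58 kN·m.
φM_n = 0.90 × 738.58 = 664.72 kN·m.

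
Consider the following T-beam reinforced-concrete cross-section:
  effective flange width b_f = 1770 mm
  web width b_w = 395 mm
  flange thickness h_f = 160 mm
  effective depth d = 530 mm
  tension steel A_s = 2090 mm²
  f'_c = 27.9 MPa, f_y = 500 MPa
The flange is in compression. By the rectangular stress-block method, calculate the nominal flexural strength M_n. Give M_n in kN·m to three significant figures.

Tension: T = A_s f_y = 2090 × 500 = 1045000 N.
Try a within the flange: a = T/(0.85 f'_c b_f) = 1045000/(0.85 × 27.9 × 1770) = 24.90 mm.
Since a = 24.90 ≤ h_f = 160 mm, the stress block lies entirely in the flange; analyse as a rectangular beam of width b_f.
M_n = T(d − a/2) = 1045000 × (530 − 12.45) = 540.84 × 10⁶ N·mm.
M_n = 540.84 kN·m.

M_n ≈ 541 kN·m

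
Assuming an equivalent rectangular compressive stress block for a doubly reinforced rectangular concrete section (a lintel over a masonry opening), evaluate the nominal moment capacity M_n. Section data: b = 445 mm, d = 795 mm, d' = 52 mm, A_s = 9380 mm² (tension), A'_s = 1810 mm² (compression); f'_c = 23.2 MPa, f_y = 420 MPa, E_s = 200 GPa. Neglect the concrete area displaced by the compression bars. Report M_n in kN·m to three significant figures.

M_n ≈ 2520 kN·m

Assume both tension and compression steel yield.
Net tension couple steel: A_s − A'_s = 7570 mm².
a = (A_s − A'_s) f_y / (0.85 f'_c b) = 3179400/(0.85 × 23.2 × 445) = 362.31 mm.
c = a/β₁ = 362.31/0.85 = 426.25 mm; ε'_s = 0.003(c − d')/c = 0.0026 ≥ f_y/E_s = 0.0021, so compression steel does yield.
M_n = (A_s − A'_s) f_y (d − a/2) + A'_s f_y (d − d') = [3179400 × (795 − 181.155) + 760200 × (795 − 52)] × 10⁻⁶ = 1951.66 + 564.83 = 2516.49 kN·m.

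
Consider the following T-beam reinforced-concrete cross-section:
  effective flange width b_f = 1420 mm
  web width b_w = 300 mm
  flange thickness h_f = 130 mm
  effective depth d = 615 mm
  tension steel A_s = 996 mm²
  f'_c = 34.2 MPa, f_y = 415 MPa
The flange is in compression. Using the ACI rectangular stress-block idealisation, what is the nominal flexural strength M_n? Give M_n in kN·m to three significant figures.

Tension: T = A_s f_y = 996 × 415 = 413340 N.
Try a within the flange: a = T/(0.85 f'_c b_f) = 413340/(0.85 × 34.2 × 1420) = 10.01 mm.
Since a = 10.01 ≤ h_f = 130 mm, the stress block lies entirely in the flange; analyse as a rectangular beam of width b_f.
M_n = T(d − a/2) = 413340 × (615 − 5.005) = 252.14 × 10⁶ N·mm.
M_n = 252.14 kN·m.

M_n ≈ 252 kN·m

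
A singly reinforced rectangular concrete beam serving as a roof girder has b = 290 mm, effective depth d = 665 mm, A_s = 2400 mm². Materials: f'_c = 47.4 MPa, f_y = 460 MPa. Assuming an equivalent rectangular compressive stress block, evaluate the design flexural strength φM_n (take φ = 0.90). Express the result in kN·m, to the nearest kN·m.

T = A_s f_y = 2400 × 460 = 1104000 N = 1104 kN.
From C = T: a = T/(0.85 f'_c b) = 1104000/(0.85 × 47.4 × 290) = 94.49 mm.
M_n = T(d − a/2) = 1104 kN × (665 − 47.245) mm = 682.00 kN·m.
φM_n = 0.90 × 682.00 = 613.80 kN·m.

φM_n ≈ 614 kN·m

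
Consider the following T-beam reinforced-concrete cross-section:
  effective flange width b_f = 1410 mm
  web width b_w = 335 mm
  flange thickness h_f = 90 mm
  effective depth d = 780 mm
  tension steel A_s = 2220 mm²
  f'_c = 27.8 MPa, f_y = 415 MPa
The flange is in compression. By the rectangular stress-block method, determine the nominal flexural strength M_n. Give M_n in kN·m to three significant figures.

M_n ≈ 706 kN·m

Tension: T = A_s f_y = 2220 × 415 = 921300 N.
Try a within the flange: a = T/(0.85 f'_c b_f) = 921300/(0.85 × 27.8 × 1410) = 27.65 mm.
Since a = 27.65 ≤ h_f = 90 mm, the stress block lies entirely in the flange; analyse as a rectangular beam of width b_f.
M_n = T(d − a/2) = 921300 × (780 − 13.825) = 705.88 × 10⁶ N·mm.
M_n = 705.88 kN·m.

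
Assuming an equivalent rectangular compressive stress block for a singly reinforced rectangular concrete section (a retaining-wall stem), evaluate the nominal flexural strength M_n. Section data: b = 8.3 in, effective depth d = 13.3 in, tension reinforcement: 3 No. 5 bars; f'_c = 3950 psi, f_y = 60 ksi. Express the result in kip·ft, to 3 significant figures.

A_s = 3 × 0.31 = 0.93 in².
T = A_s f_y = 0.93 × 60 = 55.8 kips.
a = T/(0.85 f'_c b) = 55.8/(0.85 × 3.95 × 8.3) = 2.002 in.
M_n = T(d − a/2) = 55.8 × (13.3 − 1.001) = 686.3 kip·in = 686.3/12 = 57.19 kip·ft.

M_n ≈ 57.2 kip·ft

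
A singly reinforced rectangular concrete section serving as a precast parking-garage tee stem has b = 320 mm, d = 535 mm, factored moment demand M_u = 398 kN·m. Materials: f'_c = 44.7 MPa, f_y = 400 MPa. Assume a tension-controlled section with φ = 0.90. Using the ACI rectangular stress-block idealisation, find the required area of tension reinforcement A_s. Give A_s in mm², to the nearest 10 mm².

A_s ≈ 2220 mm²

M_n = M_u/φ = 398/0.90 = 442.222 kN·m.
With M_n = 0.85 f'_c a b (d − a/2), solve the quadratic for a:
a = d − √(d² − 2M_n/(0.85 f'_c b)) = 535 − √(535² − 2 × 442.222×10⁶/(0.85 × 44.7 × 320)) = 72.96 mm.
A_s = 0.85 f'_c a b / f_y = 0.85 × 44.7 × 72.96 × 320 / 400 = 2217.7 mm².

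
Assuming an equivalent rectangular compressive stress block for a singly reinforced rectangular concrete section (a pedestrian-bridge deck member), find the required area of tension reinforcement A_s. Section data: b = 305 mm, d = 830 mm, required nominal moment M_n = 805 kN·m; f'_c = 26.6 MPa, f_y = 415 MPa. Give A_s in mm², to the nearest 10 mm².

A_s ≈ 2580 mm²

With M_n = 0.85 f'_c a b (d − a/2), solve the quadratic for a:
a = d − √(d² − 2M_n/(0.85 f'_c b)) = 830 − √(830² − 2 × 805×10⁶/(0.85 × 26.6 × 305)) = 155.14 mm.
A_s = 0.85 f'_c a b / f_y = 0.85 × 26.6 × 155.14 × 305 / 415 = 2578.0 mm².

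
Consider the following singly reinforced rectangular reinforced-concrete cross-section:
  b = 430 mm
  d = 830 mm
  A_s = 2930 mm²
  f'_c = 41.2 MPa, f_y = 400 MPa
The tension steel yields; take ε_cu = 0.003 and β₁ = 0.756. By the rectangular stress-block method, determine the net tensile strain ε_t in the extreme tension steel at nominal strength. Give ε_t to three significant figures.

ε_t ≈ 0.0212

a = A_s f_y/(0.85 f'_c b) = 77.83 mm.
β₁ = 0.756, so c = a/β₁ = 77.83/0.756 = 102.95 mm.
From the linear strain diagram with ε_cu = 0.003: ε_t = 0.003 (d − c)/c = 0.003 × (830 − 102.95)/102.95 = 0.0212.
Since ε_t ≥ 0.005, the section is tension-controlled.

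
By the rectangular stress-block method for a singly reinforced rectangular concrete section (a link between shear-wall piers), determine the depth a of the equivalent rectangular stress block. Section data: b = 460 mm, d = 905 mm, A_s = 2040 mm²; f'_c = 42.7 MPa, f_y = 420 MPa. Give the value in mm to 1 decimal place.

T = A_s f_y = 2040 × 420 = 856800 N = 856.8 kN.
Setting C = 0.85 f'_c a b equal to T: a = 856800/(0.85 × 42.7 × 460) = 51.3 mm.

a ≈ 51.3 mm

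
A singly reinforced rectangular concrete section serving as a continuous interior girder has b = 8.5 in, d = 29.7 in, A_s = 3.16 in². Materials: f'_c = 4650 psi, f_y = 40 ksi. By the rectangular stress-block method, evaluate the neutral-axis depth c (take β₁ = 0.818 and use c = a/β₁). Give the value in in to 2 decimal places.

c ≈ 4.60 in

T = A_s f_y = 3.16 × 40 = 126.4 kips.
a = T/(0.85 f'_c b) = 126.4/(0.85 × 4.65 × 8.5) = 3.7623 in.
With β₁ = 0.818, c = a/β₁ = 3.7623/0.818 = 4.60 in.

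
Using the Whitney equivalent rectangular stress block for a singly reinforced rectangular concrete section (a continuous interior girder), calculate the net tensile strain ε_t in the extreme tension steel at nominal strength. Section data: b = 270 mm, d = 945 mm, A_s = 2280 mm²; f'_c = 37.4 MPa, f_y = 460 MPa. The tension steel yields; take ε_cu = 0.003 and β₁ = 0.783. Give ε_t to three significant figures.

a = A_s f_y/(0.85 f'_c b) = 122.19 mm.
β₁ = 0.783, so c = a/β₁ = 122.19/0.783 = 156.05 mm.
From the linear strain diagram with ε_cu = 0.003: ε_t = 0.003 (d − c)/c = 0.003 × (945 − 156.05)/156.05 = 0.0152.
Since ε_t ≥ 0.005, the section is tension-controlled.

ε_t ≈ 0.0152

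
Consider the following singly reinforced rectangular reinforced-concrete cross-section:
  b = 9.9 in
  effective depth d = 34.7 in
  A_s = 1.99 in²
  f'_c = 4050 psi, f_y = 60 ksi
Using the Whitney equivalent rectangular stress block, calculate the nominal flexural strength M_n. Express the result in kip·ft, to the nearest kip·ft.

T = A_s f_y = 1.99 × 60 = 119.4 kips.
a = T/(0.85 f'_c b) = 119.4/(0.85 × 4.05 × 9.9) = 3.503 in.
M_n = T(d − a/2) = 119.4 × (34.7 − 1.7515) = 3934.1 kip·in = 3934.1/12 = 327.84 kip·ft.

M_n ≈ 328 kip·ft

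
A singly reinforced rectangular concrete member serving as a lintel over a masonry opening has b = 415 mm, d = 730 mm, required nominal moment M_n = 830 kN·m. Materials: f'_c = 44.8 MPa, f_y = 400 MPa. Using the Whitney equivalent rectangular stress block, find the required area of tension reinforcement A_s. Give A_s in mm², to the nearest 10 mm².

With M_n = 0.85 f'_c a b (d − a/2), solve the quadratic for a:
a = d − √(d² − 2M_n/(0.85 f'_c b)) = 730 − √(730² − 2 × 830×10⁶/(0.85 × 44.8 × 415)) = 75.89 mm.
A_s = 0.85 f'_c a b / f_y = 0.85 × 44.8 × 75.89 × 415 / 400 = 2998.3 mm².

A_s ≈ 3000 mm²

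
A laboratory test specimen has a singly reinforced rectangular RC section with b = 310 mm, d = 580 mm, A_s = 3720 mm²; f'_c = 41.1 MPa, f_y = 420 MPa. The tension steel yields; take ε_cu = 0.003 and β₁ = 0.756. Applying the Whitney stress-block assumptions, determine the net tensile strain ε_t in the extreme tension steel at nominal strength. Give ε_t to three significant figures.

a = A_s f_y/(0.85 f'_c b) = 144.27 mm.
β₁ = 0.756, so c = a/β₁ = 144.27/0.756 = 190.83 mm.
From the linear strain diagram with ε_cu = 0.003: ε_t = 0.003 (d − c)/c = 0.003 × (580 − 190.83)/190.83 = 0.00612.
Since ε_t ≥ 0.005, the section is tension-controlled.

ε_t ≈ 0.00612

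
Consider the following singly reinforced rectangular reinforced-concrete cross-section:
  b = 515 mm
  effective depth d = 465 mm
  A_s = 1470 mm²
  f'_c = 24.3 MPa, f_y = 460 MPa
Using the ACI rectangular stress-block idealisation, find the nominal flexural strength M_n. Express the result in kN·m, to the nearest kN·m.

M_n ≈ 293 kN·m

T = A_s f_y = 1470 × 460 = 676200 N = 676.2 kN.
From C = T: a = T/(0.85 f'_c b) = 676200/(0.85 × 24.3 × 515) = 63.57 mm.
M_n = T(d − a/2) = 676.2 kN × (465 − 31.785) mm = 292.94 kN·m.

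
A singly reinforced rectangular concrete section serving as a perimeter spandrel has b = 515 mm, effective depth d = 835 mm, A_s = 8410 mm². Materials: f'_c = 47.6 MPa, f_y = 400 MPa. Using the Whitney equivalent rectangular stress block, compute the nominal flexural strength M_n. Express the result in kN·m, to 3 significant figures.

M_n ≈ 2540 kN·m

T = A_s f_y = 8410 × 400 = 3364000 N = 3364 kN.
From C = T: a = T/(0.85 f'_c b) = 3364000/(0.85 × 47.6 × 515) = 161.44 mm.
M_n = T(d − a/2) = 3364 kN × (835 − 80.72) mm = 2537.40 kN·m.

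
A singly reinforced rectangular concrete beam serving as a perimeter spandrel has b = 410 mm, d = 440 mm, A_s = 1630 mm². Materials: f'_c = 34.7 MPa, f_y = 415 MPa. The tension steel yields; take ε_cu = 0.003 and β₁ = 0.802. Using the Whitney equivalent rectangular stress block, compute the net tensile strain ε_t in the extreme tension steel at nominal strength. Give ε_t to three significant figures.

ε_t ≈ 0.0159

a = A_s f_y/(0.85 f'_c b) = 55.94 mm.
β₁ = 0.802, so c = a/β₁ = 55.94/0.802 = 69.75 mm.
From the linear strain diagram with ε_cu = 0.003: ε_t = 0.003 (d − c)/c = 0.003 × (440 − 69.75)/69.75 = 0.0159.
Since ε_t ≥ 0.005, the section is tension-controlled.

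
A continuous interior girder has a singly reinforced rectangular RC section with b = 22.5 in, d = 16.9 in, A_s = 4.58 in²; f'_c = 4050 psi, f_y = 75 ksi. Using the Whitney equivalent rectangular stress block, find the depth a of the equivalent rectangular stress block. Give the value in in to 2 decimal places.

T = A_s f_y = 4.58 × 75 = 343.5 kips.
a = T/(0.85 f'_c b) = 343.5/(0.85 × 4.05 × 22.5) = 4.43 in.

a ≈ 4.43 in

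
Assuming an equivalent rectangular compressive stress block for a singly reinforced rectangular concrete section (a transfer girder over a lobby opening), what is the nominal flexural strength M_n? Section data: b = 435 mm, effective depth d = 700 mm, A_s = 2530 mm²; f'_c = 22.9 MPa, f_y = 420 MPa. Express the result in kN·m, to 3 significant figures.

T = A_s f_y = 2530 × 420 = 1062600 N = 1062.6 kN.
From C = T: a = T/(0.85 f'_c b) = 1062600/(0.85 × 22.9 × 435) = 125.49 mm.
M_n = T(d − a/2) = 1062.6 kN × (700 − 62.745) mm = 677.15 kN·m.

M_n ≈ 677 kN·m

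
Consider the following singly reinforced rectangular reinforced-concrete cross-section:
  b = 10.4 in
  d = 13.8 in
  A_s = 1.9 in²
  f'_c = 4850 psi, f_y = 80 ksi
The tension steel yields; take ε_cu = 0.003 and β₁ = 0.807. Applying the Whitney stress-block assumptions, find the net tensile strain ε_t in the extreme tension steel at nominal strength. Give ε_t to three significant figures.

a = A_s f_y/(0.85 f'_c b) = 3.545 in.
β₁ = 0.807, so c = a/β₁ = 3.545/0.807 = 4.393 in.
From the linear strain diagram with ε_cu = 0.003: ε_t = 0.003 (d − c)/c = 0.003 × (13.8 − 4.393)/4.393 = 0.00642.
Since ε_t ≥ 0.005, the section is tension-controlled.

ε_t ≈ 0.00642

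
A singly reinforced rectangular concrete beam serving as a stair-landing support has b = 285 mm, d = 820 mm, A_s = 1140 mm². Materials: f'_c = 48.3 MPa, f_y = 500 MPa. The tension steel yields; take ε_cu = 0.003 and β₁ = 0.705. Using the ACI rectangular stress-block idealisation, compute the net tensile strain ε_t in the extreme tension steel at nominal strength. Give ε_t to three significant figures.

a = A_s f_y/(0.85 f'_c b) = 48.72 mm.
β₁ = 0.705, so c = a/β₁ = 48.72/0.705 = 69.11 mm.
From the linear strain diagram with ε_cu = 0.003: ε_t = 0.003 (d − c)/c = 0.003 × (820 − 69.11)/69.11 = 0.0326.
Since ε_t ≥ 0.005, the section is tension-controlled.

ε_t ≈ 0.0326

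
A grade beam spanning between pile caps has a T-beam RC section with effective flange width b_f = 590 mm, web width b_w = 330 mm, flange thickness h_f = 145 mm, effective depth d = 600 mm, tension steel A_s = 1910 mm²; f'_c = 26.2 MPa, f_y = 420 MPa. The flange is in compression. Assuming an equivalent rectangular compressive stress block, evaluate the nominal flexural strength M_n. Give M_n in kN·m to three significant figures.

Tension: T = A_s f_y = 1910 × 420 = 802200 N.
Try a within the flange: a = T/(0.85 f'_c b_f) = 802200/(0.85 × 26.2 × 590) = 61.05 mm.
Since a = 61.05 ≤ h_f = 145 mm, the stress block lies entirely in the flange; analyse as a rectangular beam of width b_f.
M_n = T(d − a/2) = 802200 × (600 − 30.525) = 456.83 × 10⁶ N·mm.
M_n = 456.83 kN·m.

M_n ≈ 457 kN·m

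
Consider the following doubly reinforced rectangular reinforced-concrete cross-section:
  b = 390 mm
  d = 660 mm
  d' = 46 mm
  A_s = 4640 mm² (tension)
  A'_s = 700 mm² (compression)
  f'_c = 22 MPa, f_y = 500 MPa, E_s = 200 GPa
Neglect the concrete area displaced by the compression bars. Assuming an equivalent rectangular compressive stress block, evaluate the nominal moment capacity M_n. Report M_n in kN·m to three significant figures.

M_n ≈ 1250 kN·m

Assume both tension and compression steel yield.
Net tension couple steel: A_s − A'_s = 3940 mm².
a = (A_s − A'_s) f_y / (0.85 f'_c b) = 1970000/(0.85 × 22 × 390) = 270.12 mm.
c = a/β₁ = 270.12/0.85 = 317.79 mm; ε'_s = 0.003(c − d')/c = 0.0026 ≥ f_y/E_s = 0.0025, so compression steel does yield.
M_n = (A_s − A'_s) f_y (d − a/2) + A'_s f_y (d − d') = [1970000 × (660 − 135.06) + 350000 × (660 − 46)] × 10⁻⁶ = 1034.13 + 214.90 = 1249.03 kN·m.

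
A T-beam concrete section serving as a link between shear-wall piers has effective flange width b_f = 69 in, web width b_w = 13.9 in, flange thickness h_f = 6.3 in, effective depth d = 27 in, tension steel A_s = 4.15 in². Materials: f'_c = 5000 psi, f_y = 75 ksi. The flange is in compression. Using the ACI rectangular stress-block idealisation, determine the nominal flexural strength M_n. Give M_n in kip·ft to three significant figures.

Tension: T = A_s f_y = 4.15 × 75 = 311.25 kips.
Try a within the flange: a = T/(0.85 f'_c b_f) = 311.25/(0.85 × 5 × 69) = 1.061 in.
Since a = 1.061 ≤ h_f = 6.3 in, the stress block lies entirely in the flange; analyse as a rectangular beam of width b_f.
M_n = T(d − a/2) = 311.25 × (27 − 0.5305) = 8238.6 kip·in.
M_n = 8238.6/12 = 686.55 kip·ft.

M_n ≈ 687 kip·ft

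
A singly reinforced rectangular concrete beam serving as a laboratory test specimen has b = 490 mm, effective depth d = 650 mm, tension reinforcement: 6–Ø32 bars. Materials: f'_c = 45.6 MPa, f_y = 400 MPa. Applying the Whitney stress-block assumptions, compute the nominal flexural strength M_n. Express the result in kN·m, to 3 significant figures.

A_s = 6 × 804 = 4824 mm².
T = A_s f_y = 4824 × 400 = 1929600 N = 1929.6 kN.
From C = T: a = T/(0.85 f'_c b) = 1929600/(0.85 × 45.6 × 490) = 101.60 mm.
M_n = T(d − a/2) = 1929.6 kN × (650 − 50.8) mm = 1156.22 kN·m.

M_n ≈ 1160 kN·m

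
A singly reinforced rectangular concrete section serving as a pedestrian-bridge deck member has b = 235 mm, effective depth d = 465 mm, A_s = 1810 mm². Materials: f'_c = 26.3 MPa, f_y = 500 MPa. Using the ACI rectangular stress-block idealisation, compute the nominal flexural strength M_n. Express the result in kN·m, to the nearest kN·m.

M_n ≈ 343 kN·m

T = A_s f_y = 1810 × 500 = 905000 N = 905 kN.
From C = T: a = T/(0.85 f'_c b) = 905000/(0.85 × 26.3 × 235) = 172.27 mm.
M_n = T(d − a/2) = 905 kN × (465 − 86.135) mm = 342.87 kN·m.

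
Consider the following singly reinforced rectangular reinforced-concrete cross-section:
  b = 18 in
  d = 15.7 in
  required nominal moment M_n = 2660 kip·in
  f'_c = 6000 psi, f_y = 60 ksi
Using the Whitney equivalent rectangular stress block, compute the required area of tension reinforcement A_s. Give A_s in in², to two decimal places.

From M_n = 0.85 f'_c a b (d − a/2):
a = d − √(d² − 2M_n/(0.85 f'_c b)) = 15.7 − √(15.7² − 2 × 2660/(0.85 × 6 × 18)) = 1.969 in.
A_s = 0.85 f'_c a b / f_y = 0.85 × 6 × 1.969 × 18 / 60 = 3.013 in².

A_s ≈ 3.01 in²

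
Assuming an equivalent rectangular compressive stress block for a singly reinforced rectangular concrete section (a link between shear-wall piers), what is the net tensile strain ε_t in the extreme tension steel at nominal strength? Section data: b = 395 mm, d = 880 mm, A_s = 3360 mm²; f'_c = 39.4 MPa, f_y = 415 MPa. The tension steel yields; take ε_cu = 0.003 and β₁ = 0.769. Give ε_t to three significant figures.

ε_t ≈ 0.0163

a = A_s f_y/(0.85 f'_c b) = 105.41 mm.
β₁ = 0.769, so c = a/β₁ = 105.41/0.769 = 137.07 mm.
From the linear strain diagram with ε_cu = 0.003: ε_t = 0.003 (d − c)/c = 0.003 × (880 − 137.07)/137.07 = 0.0163.
Since ε_t ≥ 0.005, the section is tension-controlled.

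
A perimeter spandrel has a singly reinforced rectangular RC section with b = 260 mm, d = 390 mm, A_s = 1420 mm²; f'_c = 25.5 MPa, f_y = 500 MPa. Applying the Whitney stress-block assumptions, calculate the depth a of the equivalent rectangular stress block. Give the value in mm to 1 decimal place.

a ≈ 126.0 mm

T = A_s f_y = 1420 × 500 = 710000 N = 710 kN.
Setting C = 0.85 f'_c a b equal to T: a = 710000/(0.85 × 25.5 × 260) = 126.0 mm.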